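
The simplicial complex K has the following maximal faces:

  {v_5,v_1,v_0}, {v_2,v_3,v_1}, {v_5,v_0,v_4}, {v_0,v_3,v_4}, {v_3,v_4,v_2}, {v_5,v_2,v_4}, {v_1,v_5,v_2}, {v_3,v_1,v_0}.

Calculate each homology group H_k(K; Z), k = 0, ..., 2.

H_0 ≅ Z,  H_1 = 0,  H_2 ≅ Z.

Order the vertices as v_0 < v_1 < v_2 < v_3 < v_4 < v_5. Listing each simplex with vertices in this order, K has dimension 2 with simplices:

  0-simplices (6): [v_0], [v_1], [v_2], [v_3], [v_4], [v_5]
  1-simplices (12): [v_0,v_1], [v_0,v_3], [v_0,v_4], [v_0,v_5], [v_1,v_2], [v_1,v_3], [v_1,v_5], [v_2,v_3], [v_2,v_4], [v_2,v_5], [v_3,v_4], [v_4,v_5]
  2-simplices (8): [v_0,v_1,v_3], [v_0,v_1,v_5], [v_0,v_3,v_4], [v_0,v_4,v_5], [v_1,v_2,v_3], [v_1,v_2,v_5], [v_2,v_3,v_4], [v_2,v_4,v_5]

giving chain groups C_0 ≅ Z^6, C_1 ≅ Z^12, C_2 ≅ Z^8.

Boundary ∂_1: C_1 → C_0 maps an edge to its endpoints' difference, ∂[p,q] = q − p.
The resulting 6×12 matrix has rank 5, and its Smith normal form has invariant factors (1,1,1,1,1).

Boundary ∂_2: C_2 → C_1 maps a triangle to the signed sum of its edges. For instance
  ∂[v_0,v_3,v_4] = [v_3,v_4] − [v_0,v_4] + [v_0,v_3],
  ∂[v_0,v_1,v_3] = [v_1,v_3] − [v_0,v_3] + [v_0,v_1].
As a 12×8 matrix over Z this has rank 7, with invariant factors (1,1,1,1,1,1,1).

Reading off H_k = ker ∂_k / im ∂_{k+1}:

  H_0: rank C_0 − rank ∂_1 = 6 − 5 = 1, and the invariant factors of ∂_1 are all 1, so H_0 = Z.
  H_1: rank ker ∂_1 − rank ∂_2 = (12 − 5) − 7 = 0, and the invariant factors of ∂_2 are all 1, so H_1 = 0.
  H_2: rank ker ∂_2 − rank ∂_3 = (8 − 7) − 0 = 1, and there is no ∂_3, so H_2 = Z.

As a check, the Euler characteristic is 6 − 12 + 8 = 2, which agrees with 1 − 0 + 1 = 2.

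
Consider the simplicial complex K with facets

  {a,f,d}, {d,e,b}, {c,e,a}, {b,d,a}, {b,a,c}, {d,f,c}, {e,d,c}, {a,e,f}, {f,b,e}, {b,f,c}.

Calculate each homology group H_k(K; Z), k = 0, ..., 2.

H_0 = Z,  H_1 = Z_2,  H_2 = 0.

Order the vertices as a < b < c < d < e < f. Listing each simplex with vertices in this order, K has dimension 2 with simplices:

  0-simplices (6): a, b, c, d, e, f
  1-simplices (15): ab, ac, ad, ae, af, bc, bd, be, bf, cd, ce, cf, de, df, ef
  2-simplices (10): abc, abd, ace, adf, aef, bcf, bde, bef, cde, cdf

so the chain groups are C_0 ≅ Z^6, C_1 ≅ Z^15, C_2 ≅ Z^10.

∂_1: C_1 → C_0 sends each edge [p,q] (with p < q) to q − p. For instance
  ∂bd = d − b.
The 6×15 boundary matrix has rank 5 and Smith normal form diag(1,1,1,1,1).

Boundary ∂_2: C_2 → C_1 sends each 2-simplex [p,q,r] to [q,r] − [p,r] + [p,q]. For instance
  ∂bde = de − be + bd,
  ∂abd = bd − ad + ab.
The resulting 15×10 matrix has rank 10, and its Smith normal form has invariant factors (1,1,1,1,1,1,1,1,1,2).

Reading off H_k = ker ∂_k / im ∂_{k+1}:

  H_0: rank C_0 − rank ∂_1 = 6 − 5 = 1, and the invariant factors of ∂_1 are all 1, so H_0 = Z.
  H_1: rank ker ∂_1 − rank ∂_2 = (15 − 5) − 10 = 0, and ∂_2 has invariant factor 2 > 1, so H_1 = Z_2.
  H_2: rank ker ∂_2 − rank ∂_3 = (10 − 10) − 0 = 0, and there is no ∂_3, so H_2 = 0.

As a check, the Euler characteristic is 6 − 15 + 10 = 1, which agrees with 1 − 0 + 0 = 1.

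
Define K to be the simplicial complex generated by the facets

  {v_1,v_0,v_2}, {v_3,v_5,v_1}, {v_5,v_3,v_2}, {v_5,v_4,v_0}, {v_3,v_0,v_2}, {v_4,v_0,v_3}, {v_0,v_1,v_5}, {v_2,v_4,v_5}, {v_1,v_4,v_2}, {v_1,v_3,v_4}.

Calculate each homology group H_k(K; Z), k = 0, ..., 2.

H_0 ≅ Z,  H_1 ≅ Z/2Z,  H_2 = 0.

K has 6 vertices, 15 edges, 10 triangles.
rank ∂_0 = 0, rank ∂_1 = 5 ⇒ b_0 = 6 − 0 − 5 = 1; all invariant factors of ∂_1 are 1 so no torsion. So H_0 = Z.
rank ∂_1 = 5, rank ∂_2 = 10 ⇒ b_1 = 15 − 5 − 10 = 0; ∂_2 has invariant factor(s) [2] giving torsion. So H_1 = Z/2Z.
rank ∂_2 = 10, rank ∂_3 = 0 ⇒ b_2 = 10 − 10 − 0 = 0. So H_2 = 0.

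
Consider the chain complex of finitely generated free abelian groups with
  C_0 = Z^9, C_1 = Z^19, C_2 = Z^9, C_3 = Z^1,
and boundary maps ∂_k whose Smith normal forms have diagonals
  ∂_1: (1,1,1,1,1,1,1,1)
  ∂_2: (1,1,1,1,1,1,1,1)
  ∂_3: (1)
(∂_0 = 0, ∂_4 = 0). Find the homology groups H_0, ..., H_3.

H_0: b_0 = 9 − 0 − 8 = 1; torsion from ∂_1 factors > 1: none. So H_0 = Z.
H_1: b_1 = 19 − 8 − 8 = 3; torsion from ∂_2 factors > 1: none. So H_1 = Z^3.
H_2: b_2 = 9 − 8 − 1 = 0; torsion from ∂_3 factors > 1: none. So H_2 = 0.
H_3: b_3 = 1 − 1 − 0 = 0; torsion from ∂_4 factors > 1: none. So H_3 = 0.

H_0 = Z,  H_1 = Z^3,  H_2 = 0,  H_3 = 0.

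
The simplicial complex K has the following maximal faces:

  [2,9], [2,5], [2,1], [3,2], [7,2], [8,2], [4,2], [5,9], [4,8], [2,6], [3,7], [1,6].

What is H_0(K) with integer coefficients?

Order the vertices as 1 < 2 < 3 < 4 < 5 < 6 < 7 < 8 < 9. Listing each simplex with vertices in this order, K has dimension 1 with simplices:

  0-simplices (9): [1], [2], [3], [4], [5], [6], [7], [8], [9]
  1-simplices (12): [1,2], [1,6], [2,3], [2,4], [2,5], [2,6], [2,7], [2,8], [2,9], [3,7], [4,8], [5,9]

so the chain groups are C_0 ≅ Z^9, C_1 ≅ Z^12.

Boundary ∂_1: C_1 → C_0 sends each edge [p,q] (with p < q) to q − p. For instance
  ∂[2,7] = [7] − [2].
As a 9×12 matrix over Z this has rank 8, with invariant factors (1,1,1,1,1,1,1,1).

Reading off H_k = ker ∂_k / im ∂_{k+1}:

  H_0: rank C_0 − rank ∂_1 = 9 − 8 = 1, and the invariant factors of ∂_1 are all 1, so H_0 ≅ Z.

H_0 = Z.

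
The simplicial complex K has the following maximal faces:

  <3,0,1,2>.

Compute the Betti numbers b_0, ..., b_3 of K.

Take the total order 0 < 1 < 2 < 3 on the vertex set. Then K (dimension 3) consists of the simplices:

  0-simplices (4): [0], [1], [2], [3]
  1-simplices (6): [0,1], [0,2], [0,3], [1,2], [1,3], [2,3]
  2-simplices (4): [0,1,2], [0,1,3], [0,2,3], [1,2,3]
  3-simplices (1): [0,1,2,3]

so the chain groups are C_0 ≅ Z^4, C_1 ≅ Z^6, C_2 ≅ Z^4, C_3 ≅ Z^1.

Boundary ∂_1: C_1 → C_0 sends each edge [p,q] (with p < q) to q − p. For instance
  ∂[1,2] = [2] − [1].
As a 4×6 matrix over Z this has rank 3, with invariant factors (1,1,1).

The boundary map ∂_2: C_2 → C_1 maps a triangle to the signed sum of its edges. For instance
  ∂[0,1,2] = [1,2] − [0,2] + [0,1],
  ∂[0,2,3] = [2,3] − [0,3] + [0,2].
As a 6×4 matrix over Z this has rank 3, with invariant factors (1,1,1).

The boundary map ∂_3: C_3 → C_2 sends each 3-simplex σ to the alternating sum Σ_i (−1)^i (σ with its i-th vertex removed). For instance
  ∂[0,1,2,3] = [1,2,3] − [0,2,3] + [0,1,3] − [0,1,2].
This gives a 4×1 integer matrix of rank 1; reducing to Smith normal form yields diagonal entries (1).

From H_k ≅ ker(∂_k) / im(∂_{k+1}) we obtain:

  H_0: rank C_0 − rank ∂_1 = 4 − 3 = 1, and the invariant factors of ∂_1 are all 1, so H_0 ≅ Z.
  H_1: rank ker ∂_1 − rank ∂_2 = (6 − 3) − 3 = 0, and the invariant factors of ∂_2 are all 1, so H_1 ≅ 0.
  H_2: rank ker ∂_2 − rank ∂_3 = (4 − 3) − 1 = 0, and the invariant factors of ∂_3 are all 1, so H_2 ≅ 0.
  H_3: rank ker ∂_3 − rank ∂_4 = (1 − 1) − 0 = 0, and there is no ∂_4, so H_3 ≅ 0.

Hence the Betti numbers are b_0 = 1, b_1 = 0, b_2 = 0, b_3 = 0.

b_0 = 1, b_1 = 0, b_2 = 0, b_3 = 0.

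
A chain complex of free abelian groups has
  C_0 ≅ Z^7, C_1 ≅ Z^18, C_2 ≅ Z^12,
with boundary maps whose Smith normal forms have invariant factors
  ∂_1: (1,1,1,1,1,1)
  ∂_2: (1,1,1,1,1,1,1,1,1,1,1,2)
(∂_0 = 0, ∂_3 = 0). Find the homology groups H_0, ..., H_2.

H_0: b_0 = 7 − 0 − 6 = 1; torsion from ∂_1 factors > 1: none. So H_0 = Z.
H_1: b_1 = 18 − 6 − 12 = 0; torsion from ∂_2 factors > 1: [2]. So H_1 = Z/2.
H_2: b_2 = 12 − 12 − 0 = 0; torsion from ∂_3 factors > 1: none. So H_2 = 0.

H_0 = Z,  H_1 = Z/2,  H_2 = 0.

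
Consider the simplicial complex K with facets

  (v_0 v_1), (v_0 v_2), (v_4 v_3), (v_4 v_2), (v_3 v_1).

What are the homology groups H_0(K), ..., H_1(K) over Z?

K has 5 vertices, 5 edges.
rank ∂_0 = 0, rank ∂_1 = 4 ⇒ b_0 = 5 − 0 − 4 = 1; all invariant factors of ∂_1 are 1 so no torsion. So H_0 = Z.
rank ∂_1 = 4, rank ∂_2 = 0 ⇒ b_1 = 5 − 4 − 0 = 1. So H_1 = Z.

H_0 ≅ Z,  H_1 ≅ Z.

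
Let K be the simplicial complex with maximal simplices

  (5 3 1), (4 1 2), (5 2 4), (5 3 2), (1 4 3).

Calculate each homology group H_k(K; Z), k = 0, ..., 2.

H_0 = Z,  H_1 = Z,  H_2 = 0.

Fix the vertex order 1 < 2 < 3 < 4 < 5 and write every simplex with vertices in increasing order. Then dim K = 2 and the simplices of K are:

  0-simplices (5): [1], [2], [3], [4], [5]
  1-simplices (10): [1,2], [1,3], [1,4], [1,5], [2,3], [2,4], [2,5], [3,4], [3,5], [4,5]
  2-simplices (5): [1,2,4], [1,3,4], [1,3,5], [2,3,5], [2,4,5]

so the chain groups are C_0 ≅ Z^5, C_1 ≅ Z^10, C_2 ≅ Z^5.

∂_1: C_1 → C_0 sends each edge [p,q] (with p < q) to q − p. For instance
  ∂[3,5] = [5] − [3].
As a 5×10 matrix over Z this has rank 4, with invariant factors (1,1,1,1).

The boundary map ∂_2: C_2 → C_1 maps a triangle to the signed sum of its edges. For instance
  ∂[1,2,4] = [2,4] − [1,4] + [1,2],
  ∂[1,3,5] = [3,5] − [1,5] + [1,3].
This gives a 10×5 integer matrix of rank 5; reducing to Smith normal form yields diagonal entries (1,1,1,1,1).

Reading off H_k = ker ∂_k / im ∂_{k+1}:

  H_0: rank C_0 − rank ∂_1 = 5 − 4 = 1, and the invariant factors of ∂_1 are all 1, so H_0 = Z.
  H_1: rank ker ∂_1 − rank ∂_2 = (10 − 4) − 5 = 1, and the invariant factors of ∂_2 are all 1, so H_1 = Z.
  H_2: rank ker ∂_2 − rank ∂_3 = (5 − 5) − 0 = 0, and there is no ∂_3, so H_2 = 0.

As a check, the Euler characteristic is 5 − 10 + 5 = 0, which agrees with 1 − 1 + 0 = 0.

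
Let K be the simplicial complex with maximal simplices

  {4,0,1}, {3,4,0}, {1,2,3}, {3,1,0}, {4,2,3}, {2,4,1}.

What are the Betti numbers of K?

Order the vertices as 0 < 1 < 2 < 3 < 4. Listing each simplex with vertices in this order, K has dimension 2 with simplices:

  0-simplices (5): [0], [1], [2], [3], [4]
  1-simplices (9): [0,1], [0,3], [0,4], [1,2], [1,3], [1,4], [2,3], [2,4], [3,4]
  2-simplices (6): [0,1,3], [0,1,4], [0,3,4], [1,2,3], [1,2,4], [2,3,4]

so the chain groups are C_0 ≅ Z^5, C_1 ≅ Z^9, C_2 ≅ Z^6.

The boundary map ∂_1: C_1 → C_0 is given by ∂[p,q] = [q] − [p]. For instance
  ∂[1,2] = [2] − [1].
The resulting 5×9 matrix has rank 4, and its Smith normal form has invariant factors (1,1,1,1).

∂_2: C_2 → C_1 maps a triangle to the signed sum of its edges. For instance
  ∂[2,3,4] = [3,4] − [2,4] + [2,3],
  ∂[0,1,4] = [1,4] − [0,4] + [0,1].
The resulting 9×6 matrix has rank 5, and its Smith normal form has invariant factors (1,1,1,1,1).

From H_k ≅ ker(∂_k) / im(∂_{k+1}) we obtain:

  H_0: rank C_0 − rank ∂_1 = 5 − 4 = 1, and the invariant factors of ∂_1 are all 1, so H_0 = Z.
  H_1: rank ker ∂_1 − rank ∂_2 = (9 − 4) − 5 = 0, and the invariant factors of ∂_2 are all 1, so H_1 = 0.
  H_2: rank ker ∂_2 − rank ∂_3 = (6 − 5) − 0 = 1, and there is no ∂_3, so H_2 = Z.

As a check, the Euler characteristic is 5 − 9 + 6 = 2, which agrees with 1 − 0 + 1 = 2.
(K is a triangulation of the 2-sphere S^2.)

Hence the Betti numbers are b_0 = 1, b_1 = 0, b_2 = 1.

b_0 = 1, b_1 = 0, b_2 = 1.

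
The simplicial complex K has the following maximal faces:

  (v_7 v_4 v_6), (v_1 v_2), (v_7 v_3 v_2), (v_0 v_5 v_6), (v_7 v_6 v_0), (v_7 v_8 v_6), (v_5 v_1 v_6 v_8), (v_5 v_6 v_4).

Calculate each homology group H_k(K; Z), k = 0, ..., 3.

We work with the vertex ordering v_0 < v_1 < v_2 < v_3 < v_4 < v_5 < v_6 < v_7 < v_8. The simplices of K, each written with vertices in increasing order, are:

  0-simplices (9): [v_0], [v_1], [v_2], [v_3], [v_4], [v_5], [v_6], [v_7], [v_8]
  1-simplices (18): (18 of them)
  2-simplices (10): [v_0,v_5,v_6], [v_0,v_6,v_7], [v_1,v_5,v_6], [v_1,v_5,v_8], [v_1,v_6,v_8], [v_2,v_3,v_7], [v_4,v_5,v_6], [v_4,v_6,v_7], [v_5,v_6,v_8], [v_6,v_7,v_8]
  3-simplices (1): [v_1,v_5,v_6,v_8]

giving chain groups C_0 ≅ Z^9, C_1 ≅ Z^18, C_2 ≅ Z^10, C_3 ≅ Z^1.

Boundary ∂_1: C_1 → C_0 maps an edge to its endpoints' difference, ∂[p,q] = q − p.
The resulting 9×18 matrix has rank 8, and its Smith normal form has invariant factors (1,1,1,1,1,1,1,1).

Boundary ∂_2: C_2 → C_1 sends each 2-simplex [p,q,r] to [q,r] − [p,r] + [p,q]. For instance
  ∂[v_6,v_7,v_8] = [v_7,v_8] − [v_6,v_8] + [v_6,v_7],
  ∂[v_5,v_6,v_8] = [v_6,v_8] − [v_5,v_8] + [v_5,v_6].
As a 18×10 matrix over Z this has rank 9, with invariant factors (1,1,1,1,1,1,1,1,1).

∂_3: C_3 → C_2 sends each 3-simplex σ to the alternating sum Σ_i (−1)^i (σ with its i-th vertex removed). For instance
  ∂[v_1,v_5,v_6,v_8] = [v_5,v_6,v_8] − [v_1,v_6,v_8] + [v_1,v_5,v_8] − [v_1,v_5,v_6].
The resulting 10×1 matrix has rank 1, and its Smith normal form has invariant factors (1).

Reading off H_k = ker ∂_k / im ∂_{k+1}:

  H_0: rank C_0 − rank ∂_1 = 9 − 8 = 1, and the invariant factors of ∂_1 are all 1, so H_0 = Z.
  H_1: rank ker ∂_1 − rank ∂_2 = (18 − 8) − 9 = 1, and the invariant factors of ∂_2 are all 1, so H_1 = Z.
  H_2: rank ker ∂_2 − rank ∂_3 = (10 − 9) − 1 = 0, and the invariant factors of ∂_3 are all 1, so H_2 = 0.
  H_3: rank ker ∂_3 − rank ∂_4 = (1 − 1) − 0 = 0, and there is no ∂_4, so H_3 = 0.

H_0 ≅ Z,  H_1 ≅ Z,  H_2 = 0,  H_3 = 0.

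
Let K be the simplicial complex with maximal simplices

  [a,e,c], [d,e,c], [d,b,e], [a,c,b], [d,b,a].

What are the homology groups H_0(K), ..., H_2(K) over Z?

Fix the vertex order a < b < c < d < e and write every simplex with vertices in increasing order. Then dim K = 2 and the simplices of K are:

  0-simplices (5): a, b, c, d, e
  1-simplices (10): ab, ac, ad, ae, bc, bd, be, cd, ce, de
  2-simplices (5): abc, abd, ace, bde, cde

Hence C_0 ≅ Z^5, C_1 ≅ Z^10, C_2 ≅ Z^5.

∂_1: C_1 → C_0 maps an edge to its endpoints' difference, ∂[p,q] = q − p.
The 5×10 boundary matrix has rank 4 and Smith normal form diag(1,1,1,1).

∂_2: C_2 → C_1 acts by ∂[p,q,r] = [q,r] − [p,r] + [p,q]. For instance
  ∂ace = ce − ae + ac,
  ∂bde = de − be + bd.
The resulting 10×5 matrix has rank 5, and its Smith normal form has invariant factors (1,1,1,1,1).

Now H_k = ker ∂_k / im ∂_{k+1}, so:

  H_0: rank C_0 − rank ∂_1 = 5 − 4 = 1, and the invariant factors of ∂_1 are all 1, so H_0 ≅ Z.
  H_1: rank ker ∂_1 − rank ∂_2 = (10 − 4) − 5 = 1, and the invariant factors of ∂_2 are all 1, so H_1 ≅ Z.
  H_2: rank ker ∂_2 − rank ∂_3 = (5 − 5) − 0 = 0, and there is no ∂_3, so H_2 ≅ 0.

As a check, the Euler characteristic is 5 − 10 + 5 = 0, which agrees with 1 − 1 + 0 = 0.

H_0 ≅ Z,  H_1 ≅ Z,  H_2 = 0.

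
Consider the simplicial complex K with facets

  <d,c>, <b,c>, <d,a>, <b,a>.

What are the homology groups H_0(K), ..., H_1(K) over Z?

H_0 = Z,  H_1 = Z.

Take the total order a < b < c < d on the vertex set. Then K (dimension 1) consists of the simplices:

  0-simplices (4): a, b, c, d
  1-simplices (4): ab, ad, bc, cd

giving chain groups C_0 ≅ Z^4, C_1 ≅ Z^4.

∂_1: C_1 → C_0 is given by ∂[p,q] = [q] − [p]. For instance
  ∂cd = d − c.
The resulting 4×4 matrix has rank 3, and its Smith normal form has invariant factors (1,1,1).

Reading off H_k = ker ∂_k / im ∂_{k+1}:

  H_0: rank C_0 − rank ∂_1 = 4 − 3 = 1, and the invariant factors of ∂_1 are all 1, so H_0 ≅ Z.
  H_1: rank ker ∂_1 − rank ∂_2 = (4 − 3) − 0 = 1, and there is no ∂_2, so H_1 ≅ Z.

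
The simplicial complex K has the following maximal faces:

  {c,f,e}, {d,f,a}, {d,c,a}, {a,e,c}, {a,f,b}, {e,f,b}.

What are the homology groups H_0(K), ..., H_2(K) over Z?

Take the total order a < b < c < d < e < f on the vertex set. Then K (dimension 2) consists of the simplices:

  0-simplices (6): a, b, c, d, e, f
  1-simplices (12): ab, ac, ad, ae, af, be, bf, cd, ce, cf, df, ef
  2-simplices (6): abf, acd, ace, adf, bef, cef

so the chain groups are C_0 ≅ Z^6, C_1 ≅ Z^12, C_2 ≅ Z^6.

Boundary ∂_1: C_1 → C_0 sends each edge [p,q] (with p < q) to q − p.
This gives a 6×12 integer matrix of rank 5; reducing to Smith normal form yields diagonal entries (1,1,1,1,1).

Boundary ∂_2: C_2 → C_1 maps a triangle to the signed sum of its edges. For instance
  ∂adf = df − af + ad,
  ∂cef = ef − cf + ce.
As a 12×6 matrix over Z this has rank 6, with invariant factors (1,1,1,1,1,1).

Computing H_k = (kernel of ∂_k) / (image of ∂_{k+1}):

  H_0: rank C_0 − rank ∂_1 = 6 − 5 = 1, and the invariant factors of ∂_1 are all 1, so H_0 ≅ Z.
  H_1: rank ker ∂_1 − rank ∂_2 = (12 − 5) − 6 = 1, and the invariant factors of ∂_2 are all 1, so H_1 ≅ Z.
  H_2: rank ker ∂_2 − rank ∂_3 = (6 − 6) − 0 = 0, and there is no ∂_3, so H_2 ≅ 0.

H_0 ≅ Z,  H_1 ≅ Z,  H_2 = 0.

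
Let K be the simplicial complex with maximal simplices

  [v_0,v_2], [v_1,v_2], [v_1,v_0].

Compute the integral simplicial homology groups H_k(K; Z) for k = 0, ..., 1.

We work with the vertex ordering v_0 < v_1 < v_2. The simplices of K, each written with vertices in increasing order, are:

  0-simplices (3): [v_0], [v_1], [v_2]
  1-simplices (3): [v_0,v_1], [v_0,v_2], [v_1,v_2]

Hence C_0 ≅ Z^3, C_1 ≅ Z^3.

∂_1: C_1 → C_0 is given by ∂[p,q] = [q] − [p]. For instance
  ∂[v_0,v_1] = [v_1] − [v_0].
The resulting 3×3 matrix has rank 2, and its Smith normal form has invariant factors (1,1).

Now H_k = ker ∂_k / im ∂_{k+1}, so:

  H_0: rank C_0 − rank ∂_1 = 3 − 2 = 1, and the invariant factors of ∂_1 are all 1, so H_0 = Z.
  H_1: rank ker ∂_1 − rank ∂_2 = (3 − 2) − 0 = 1, and there is no ∂_2, so H_1 = Z.

(K is a triangulation of the circle S^1.)

H_0 ≅ Z,  H_1 ≅ Z.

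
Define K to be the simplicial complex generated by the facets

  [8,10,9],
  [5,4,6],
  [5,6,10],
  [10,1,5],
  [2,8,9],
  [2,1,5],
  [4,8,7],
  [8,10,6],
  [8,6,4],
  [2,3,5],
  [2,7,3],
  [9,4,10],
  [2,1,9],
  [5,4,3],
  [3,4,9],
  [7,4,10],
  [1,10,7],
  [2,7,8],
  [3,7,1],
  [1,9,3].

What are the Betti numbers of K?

b_0 = 1, b_1 = 1, b_2 = 0.

We work with the vertex ordering 1 < 2 < 3 < 4 < 5 < 6 < 7 < 8 < 9 < 10. The simplices of K, each written with vertices in increasing order, are:

  0-simplices (10): [1], [2], [3], [4], [5], [6], [7], [8], [9], [10]
  1-simplices (30): (30 of them)
  2-simplices (20): (20 of them)

Hence C_0 ≅ Z^10, C_1 ≅ Z^30, C_2 ≅ Z^20.

Boundary ∂_1: C_1 → C_0 is given by ∂[p,q] = [q] − [p]. For instance
  ∂[3,5] = [5] − [3].
As a 10×30 matrix over Z this has rank 9, with invariant factors (1,1,1,1,1,1,1,1,1).

∂_2: C_2 → C_1 acts by ∂[p,q,r] = [q,r] − [p,r] + [p,q]. For instance
  ∂[4,7,8] = [7,8] − [4,8] + [4,7],
  ∂[1,2,5] = [2,5] − [1,5] + [1,2].
The 30×20 boundary matrix has rank 20 and Smith normal form diag(1,1,1,1,1,1,1,1,1,1,1,1,1,1,1,1,1,1,1,2).

From H_k ≅ ker(∂_k) / im(∂_{k+1}) we obtain:

  H_0: rank C_0 − rank ∂_1 = 10 − 9 = 1, and the invariant factors of ∂_1 are all 1, so H_0 ≅ Z.
  H_1: rank ker ∂_1 − rank ∂_2 = (30 − 9) − 20 = 1, and ∂_2 has invariant factor 2 > 1, so H_1 ≅ Z ⊕ Z/2Z.
  H_2: rank ker ∂_2 − rank ∂_3 = (20 − 20) − 0 = 0, and there is no ∂_3, so H_2 ≅ 0.

(K is a triangulation of the Klein bottle.)

Hence the Betti numbers are b_0 = 1, b_1 = 1, b_2 = 0.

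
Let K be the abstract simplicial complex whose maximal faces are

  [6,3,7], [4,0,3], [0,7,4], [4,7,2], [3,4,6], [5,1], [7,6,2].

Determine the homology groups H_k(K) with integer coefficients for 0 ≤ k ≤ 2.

H_0 = Z^2,  H_1 = Z,  H_2 = 0.

Order the vertices as 0 < 1 < 2 < 3 < 4 < 5 < 6 < 7. Listing each simplex with vertices in this order, K has dimension 2 with simplices:

  0-simplices (8): [0], [1], [2], [3], [4], [5], [6], [7]
  1-simplices (13): [0,3], [0,4], [0,7], [1,5], [2,4], [2,6], [2,7], [3,4], [3,6], [3,7], [4,6], [4,7], [6,7]
  2-simplices (6): [0,3,4], [0,4,7], [2,4,7], [2,6,7], [3,4,6], [3,6,7]

so the chain groups are C_0 ≅ Z^8, C_1 ≅ Z^13, C_2 ≅ Z^6.

The boundary map ∂_1: C_1 → C_0 is given by ∂[p,q] = [q] − [p]. For instance
  ∂[3,6] = [6] − [3].
This gives a 8×13 integer matrix of rank 6; reducing to Smith normal form yields diagonal entries (1,1,1,1,1,1).

∂_2: C_2 → C_1 maps a triangle to the signed sum of its edges. For instance
  ∂[3,6,7] = [6,7] − [3,7] + [3,6],
  ∂[2,6,7] = [6,7] − [2,7] + [2,6].
This gives a 13×6 integer matrix of rank 6; reducing to Smith normal form yields diagonal entries (1,1,1,1,1,1).

From H_k ≅ ker(∂_k) / im(∂_{k+1}) we obtain:

  H_0: rank C_0 − rank ∂_1 = 8 − 6 = 2, and the invariant factors of ∂_1 are all 1, so H_0 ≅ Z^2.
  H_1: rank ker ∂_1 − rank ∂_2 = (13 − 6) − 6 = 1, and the invariant factors of ∂_2 are all 1, so H_1 ≅ Z.
  H_2: rank ker ∂_2 − rank ∂_3 = (6 − 6) − 0 = 0, and there is no ∂_3, so H_2 ≅ 0.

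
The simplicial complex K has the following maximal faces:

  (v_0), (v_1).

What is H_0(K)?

H_0 ≅ Z^2.

Fix the vertex order v_0 < v_1 and write every simplex with vertices in increasing order. Then dim K = 0 and the simplices of K are:

  0-simplices (2): [v_0], [v_1]

Hence C_0 ≅ Z^2.

Computing H_k = (kernel of ∂_k) / (image of ∂_{k+1}):

  H_0: rank C_0 − rank ∂_1 = 2 − 0 = 2, and there is no ∂_1, so H_0 ≅ Z^2.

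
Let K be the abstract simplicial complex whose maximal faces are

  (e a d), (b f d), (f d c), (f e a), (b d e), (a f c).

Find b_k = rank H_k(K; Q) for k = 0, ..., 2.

We work with the vertex ordering a < b < c < d < e < f. The simplices of K, each written with vertices in increasing order, are:

  0-simplices (6): a, b, c, d, e, f
  1-simplices (12): ac, ad, ae, af, bd, be, bf, cd, cf, de, df, ef
  2-simplices (6): acf, ade, aef, bde, bdf, cdf

so the chain groups are C_0 ≅ Z^6, C_1 ≅ Z^12, C_2 ≅ Z^6.

Boundary ∂_1: C_1 → C_0 sends each edge [p,q] (with p < q) to q − p. For instance
  ∂ef = f − e.
This gives a 6×12 integer matrix of rank 5; reducing to Smith normal form yields diagonal entries (1,1,1,1,1).

∂_2: C_2 → C_1 sends each 2-simplex [p,q,r] to [q,r] − [p,r] + [p,q]. For instance
  ∂bdf = df − bf + bd,
  ∂aef = ef − af + ae.
The resulting 12×6 matrix has rank 6, and its Smith normal form has invariant factors (1,1,1,1,1,1).

Computing H_k = (kernel of ∂_k) / (image of ∂_{k+1}):

  H_0: rank C_0 − rank ∂_1 = 6 − 5 = 1, and the invariant factors of ∂_1 are all 1, so H_0 ≅ Z.
  H_1: rank ker ∂_1 − rank ∂_2 = (12 − 5) − 6 = 1, and the invariant factors of ∂_2 are all 1, so H_1 ≅ Z.
  H_2: rank ker ∂_2 − rank ∂_3 = (6 − 6) − 0 = 0, and there is no ∂_3, so H_2 ≅ 0.

(K is a triangulation of the cylinder S^1 x I.)

Hence the Betti numbers are b_0 = 1, b_1 = 1, b_2 = 0.

b_0 = 1, b_1 = 1, b_2 = 0.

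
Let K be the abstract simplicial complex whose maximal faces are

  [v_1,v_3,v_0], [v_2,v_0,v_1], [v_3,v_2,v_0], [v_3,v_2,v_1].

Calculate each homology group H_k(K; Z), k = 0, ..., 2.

Fix the vertex order v_0 < v_1 < v_2 < v_3 and write every simplex with vertices in increasing order. Then dim K = 2 and the simplices of K are:

  0-simplices (4): [v_0], [v_1], [v_2], [v_3]
  1-simplices (6): [v_0,v_1], [v_0,v_2], [v_0,v_3], [v_1,v_2], [v_1,v_3], [v_2,v_3]
  2-simplices (4): [v_0,v_1,v_2], [v_0,v_1,v_3], [v_0,v_2,v_3], [v_1,v_2,v_3]

Hence C_0 ≅ Z^4, C_1 ≅ Z^6, C_2 ≅ Z^4.

∂_1: C_1 → C_0 maps an edge to its endpoints' difference, ∂[p,q] = q − p. For instance
  ∂[v_0,v_1] = [v_1] − [v_0].
The 4×6 boundary matrix has rank 3 and Smith normal form diag(1,1,1).

∂_2: C_2 → C_1 maps a triangle to the signed sum of its edges. For instance
  ∂[v_0,v_2,v_3] = [v_2,v_3] − [v_0,v_3] + [v_0,v_2],
  ∂[v_0,v_1,v_3] = [v_1,v_3] − [v_0,v_3] + [v_0,v_1].
The 6×4 boundary matrix has rank 3 and Smith normal form diag(1,1,1).

Now H_k = ker ∂_k / im ∂_{k+1}, so:

  H_0: rank C_0 − rank ∂_1 = 4 − 3 = 1, and the invariant factors of ∂_1 are all 1, so H_0 = Z.
  H_1: rank ker ∂_1 − rank ∂_2 = (6 − 3) − 3 = 0, and the invariant factors of ∂_2 are all 1, so H_1 = 0.
  H_2: rank ker ∂_2 − rank ∂_3 = (4 − 3) − 0 = 1, and there is no ∂_3, so H_2 = Z.

H_0 ≅ Z,  H_1 = 0,  H_2 ≅ Z.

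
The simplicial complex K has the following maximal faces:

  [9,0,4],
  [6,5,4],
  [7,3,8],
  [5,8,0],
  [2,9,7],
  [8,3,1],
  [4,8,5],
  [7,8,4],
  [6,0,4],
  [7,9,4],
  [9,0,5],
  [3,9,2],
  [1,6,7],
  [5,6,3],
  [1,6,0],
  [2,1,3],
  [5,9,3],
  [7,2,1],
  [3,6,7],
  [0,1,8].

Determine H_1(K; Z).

Take the total order 0 < 1 < 2 < 3 < 4 < 5 < 6 < 7 < 8 < 9 on the vertex set. Then K (dimension 2) consists of the simplices:

  0-simplices (10): [0], [1], [2], [3], [4], [5], [6], [7], [8], [9]
  1-simplices (30): (30 of them)
  2-simplices (20): (20 of them)

giving chain groups C_0 ≅ Z^10, C_1 ≅ Z^30, C_2 ≅ Z^20.

The boundary map ∂_1: C_1 → C_0 maps an edge to its endpoints' difference, ∂[p,q] = q − p. For instance
  ∂[6,7] = [7] − [6].
This gives a 10×30 integer matrix of rank 9; reducing to Smith normal form yields diagonal entries (1,1,1,1,1,1,1,1,1).

The boundary map ∂_2: C_2 → C_1 acts by ∂[p,q,r] = [q,r] − [p,r] + [p,q]. For instance
  ∂[2,7,9] = [7,9] − [2,9] + [2,7],
  ∂[0,4,6] = [4,6] − [0,6] + [0,4].
This gives a 30×20 integer matrix of rank 20; reducing to Smith normal form yields diagonal entries (1,1,1,1,1,1,1,1,1,1,1,1,1,1,1,1,1,1,1,2).

Reading off H_k = ker ∂_k / im ∂_{k+1}:

  H_1: rank ker ∂_1 − rank ∂_2 = (30 − 9) − 20 = 1, and ∂_2 has invariant factor 2 > 1, so H_1 = Z × Z/2.

H_1 ≅ Z × Z/2.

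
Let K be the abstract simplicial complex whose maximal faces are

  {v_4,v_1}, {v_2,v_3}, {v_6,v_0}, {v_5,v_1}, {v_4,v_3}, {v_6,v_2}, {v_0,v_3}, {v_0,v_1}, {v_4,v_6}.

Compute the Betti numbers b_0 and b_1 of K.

Order the vertices as v_0 < v_1 < v_2 < v_3 < v_4 < v_5 < v_6. Listing each simplex with vertices in this order, K has dimension 1 with simplices:

  0-simplices (7): [v_0], [v_1], [v_2], [v_3], [v_4], [v_5], [v_6]
  1-simplices (9): [v_0,v_1], [v_0,v_3], [v_0,v_6], [v_1,v_4], [v_1,v_5], [v_2,v_3], [v_2,v_6], [v_3,v_4], [v_4,v_6]

Hence C_0 ≅ Z^7, C_1 ≅ Z^9.

The boundary map ∂_1: C_1 → C_0 maps an edge to its endpoints' difference, ∂[p,q] = q − p.
This gives a 7×9 integer matrix of rank 6; reducing to Smith normal form yields diagonal entries (1,1,1,1,1,1).

From H_k ≅ ker(∂_k) / im(∂_{k+1}) we obtain:

  H_0: rank C_0 − rank ∂_1 = 7 − 6 = 1, and the invariant factors of ∂_1 are all 1, so H_0 = Z.
  H_1: rank ker ∂_1 − rank ∂_2 = (9 − 6) − 0 = 3, and there is no ∂_2, so H_1 = Z^3.

Hence the Betti numbers are b_0 = 1, b_1 = 3.

b_0 = 1, b_1 = 3.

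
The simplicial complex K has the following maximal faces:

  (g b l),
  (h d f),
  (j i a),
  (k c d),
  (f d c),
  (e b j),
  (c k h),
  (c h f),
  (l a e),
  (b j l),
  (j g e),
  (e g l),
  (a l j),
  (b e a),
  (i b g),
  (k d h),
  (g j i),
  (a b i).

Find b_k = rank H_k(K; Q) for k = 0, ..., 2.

b_0 = 2, b_1 = 0, b_2 = 1.

Fix the vertex order a < b < c < d < e < f < g < h < i < j < k < l and write every simplex with vertices in increasing order. Then dim K = 2 and the simplices of K are:

  0-simplices (12): a, b, c, d, e, f, g, h, i, j, k, l
  1-simplices (27): ab, ae, ai, aj, al, be, bg, bi, bj, bl, cd, cf, ch, ck, df, dh, dk, eg, ej, el, fh, gi, gj, gl, hk, ij, jl
  2-simplices (18): abe, abi, ael, aij, ajl, bej, bgi, bgl, bjl, cdf, cdk, cfh, chk, dfh, dhk, egj, egl, gij

giving chain groups C_0 ≅ Z^12, C_1 ≅ Z^27, C_2 ≅ Z^18.

∂_1: C_1 → C_0 maps an edge to its endpoints' difference, ∂[p,q] = q − p. For instance
  ∂gi = i − g.
The resulting 12×27 matrix has rank 10, and its Smith normal form has invariant factors (1,1,1,1,1,1,1,1,1,1).

Boundary ∂_2: C_2 → C_1 maps a triangle to the signed sum of its edges. For instance
  ∂cdf = df − cf + cd,
  ∂egj = gj − ej + eg.
As a 27×18 matrix over Z this has rank 17, with invariant factors (1,1,1,1,1,1,1,1,1,1,1,1,1,1,1,1,2).

Reading off H_k = ker ∂_k / im ∂_{k+1}:

  H_0: rank C_0 − rank ∂_1 = 12 − 10 = 2, and the invariant factors of ∂_1 are all 1, so H_0 = Z^2.
  H_1: rank ker ∂_1 − rank ∂_2 = (27 − 10) − 17 = 0, and ∂_2 has invariant factor 2 > 1, so H_1 = Z/2Z.
  H_2: rank ker ∂_2 − rank ∂_3 = (18 − 17) − 0 = 1, and there is no ∂_3, so H_2 = Z.

(K is a triangulation of the disjoint union of the real projective plane RP^2 and the 2-sphere S^2.)

Hence the Betti numbers are b_0 = 2, b_1 = 0, b_2 = 1.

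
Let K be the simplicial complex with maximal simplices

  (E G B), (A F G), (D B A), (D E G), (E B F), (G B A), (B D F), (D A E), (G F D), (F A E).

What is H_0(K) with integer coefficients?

H_0 = Z.

Take the total order A < B < D < E < F < G on the vertex set. Then K (dimension 2) consists of the simplices:

  0-simplices (6): A, B, D, E, F, G
  1-simplices (15): AB, AD, AE, AF, AG, BD, BE, BF, BG, DE, DF, DG, EF, EG, FG
  2-simplices (10): ABD, ABG, ADE, AEF, AFG, BDF, BEF, BEG, DEG, DFG

so the chain groups are C_0 ≅ Z^6, C_1 ≅ Z^15, C_2 ≅ Z^10.

Boundary ∂_1: C_1 → C_0 is given by ∂[p,q] = [q] − [p].
As a 6×15 matrix over Z this has rank 5, with invariant factors (1,1,1,1,1).

The boundary map ∂_2: C_2 → C_1 maps a triangle to the signed sum of its edges. For instance
  ∂ABD = BD − AD + AB,
  ∂ADE = DE − AE + AD.
The 15×10 boundary matrix has rank 10 and Smith normal form diag(1,1,1,1,1,1,1,1,1,2).

Reading off H_k = ker ∂_k / im ∂_{k+1}:

  H_0: rank C_0 − rank ∂_1 = 6 − 5 = 1, and the invariant factors of ∂_1 are all 1, so H_0 ≅ Z.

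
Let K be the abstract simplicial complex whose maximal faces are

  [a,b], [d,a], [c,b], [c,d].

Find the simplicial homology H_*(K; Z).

H_0 = Z,  H_1 = Z.

Fix the vertex order a < b < c < d and write every simplex with vertices in increasing order. Then dim K = 1 and the simplices of K are:

  0-simplices (4): a, b, c, d
  1-simplices (4): ab, ad, bc, cd

giving chain groups C_0 ≅ Z^4, C_1 ≅ Z^4.

Boundary ∂_1: C_1 → C_0 sends each edge [p,q] (with p < q) to q − p.
This gives a 4×4 integer matrix of rank 3; reducing to Smith normal form yields diagonal entries (1,1,1).

From H_k ≅ ker(∂_k) / im(∂_{k+1}) we obtain:

  H_0: rank C_0 − rank ∂_1 = 4 − 3 = 1, and the invariant factors of ∂_1 are all 1, so H_0 = Z.
  H_1: rank ker ∂_1 − rank ∂_2 = (4 − 3) − 0 = 1, and there is no ∂_2, so H_1 = Z.

As a check, the Euler characteristic is 4 − 4 = 0, which agrees with 1 − 1 = 0.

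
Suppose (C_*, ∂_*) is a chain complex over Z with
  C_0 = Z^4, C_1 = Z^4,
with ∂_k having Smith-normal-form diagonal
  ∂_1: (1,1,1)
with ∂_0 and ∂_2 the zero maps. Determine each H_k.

H_0: b_0 = 4 − 0 − 3 = 1; torsion from ∂_1 factors > 1: none. So H_0 ≅ Z.
H_1: b_1 = 4 − 3 − 0 = 1; torsion from ∂_2 factors > 1: none. So H_1 ≅ Z.

H_0 ≅ Z,  H_1 ≅ Z.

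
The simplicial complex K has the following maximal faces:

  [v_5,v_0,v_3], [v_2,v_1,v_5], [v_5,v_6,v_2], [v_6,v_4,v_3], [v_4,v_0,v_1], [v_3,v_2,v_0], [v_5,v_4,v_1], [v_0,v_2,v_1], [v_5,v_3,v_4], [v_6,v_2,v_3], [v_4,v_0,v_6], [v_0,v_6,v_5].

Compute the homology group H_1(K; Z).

H_1 ≅ Z/2.

Fix the vertex order v_0 < v_1 < v_2 < v_3 < v_4 < v_5 < v_6 and write every simplex with vertices in increasing order. Then dim K = 2 and the simplices of K are:

  0-simplices (7): [v_0], [v_1], [v_2], [v_3], [v_4], [v_5], [v_6]
  1-simplices (18): (18 of them)
  2-simplices (12): (12 of them)

Hence C_0 ≅ Z^7, C_1 ≅ Z^18, C_2 ≅ Z^12.

The boundary map ∂_1: C_1 → C_0 is given by ∂[p,q] = [q] − [p].
This gives a 7×18 integer matrix of rank 6; reducing to Smith normal form yields diagonal entries (1,1,1,1,1,1).

The boundary map ∂_2: C_2 → C_1 sends each 2-simplex [p,q,r] to [q,r] − [p,r] + [p,q]. For instance
  ∂[v_0,v_5,v_6] = [v_5,v_6] − [v_0,v_6] + [v_0,v_5],
  ∂[v_1,v_2,v_5] = [v_2,v_5] − [v_1,v_5] + [v_1,v_2].
As a 18×12 matrix over Z this has rank 12, with invariant factors (1,1,1,1,1,1,1,1,1,1,1,2).

From H_k ≅ ker(∂_k) / im(∂_{k+1}) we obtain:

  H_1: rank ker ∂_1 − rank ∂_2 = (18 − 6) − 12 = 0, and ∂_2 has invariant factor 2 > 1, so H_1 = Z/2.

(K is a triangulation of the real projective plane RP^2.)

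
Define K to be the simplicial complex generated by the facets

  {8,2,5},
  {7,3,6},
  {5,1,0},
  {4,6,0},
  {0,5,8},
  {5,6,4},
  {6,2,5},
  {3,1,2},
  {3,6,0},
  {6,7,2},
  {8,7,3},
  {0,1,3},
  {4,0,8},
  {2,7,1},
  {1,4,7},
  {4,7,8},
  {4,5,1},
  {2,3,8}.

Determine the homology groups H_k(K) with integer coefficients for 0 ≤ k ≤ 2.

H_0 ≅ Z,  H_1 ≅ Z ⊕ Z/2,  H_2 = 0.

Order the vertices as 0 < 1 < 2 < 3 < 4 < 5 < 6 < 7 < 8. Listing each simplex with vertices in this order, K has dimension 2 with simplices:

  0-simplices (9): [0], [1], [2], [3], [4], [5], [6], [7], [8]
  1-simplices (27): (27 of them)
  2-simplices (18): [0,1,3], [0,1,5], [0,3,6], [0,4,6], [0,4,8], [0,5,8], [1,2,3], [1,2,7], [1,4,5], [1,4,7], [2,3,8], [2,5,6], [2,5,8], [2,6,7], [3,6,7], [3,7,8], [4,5,6], [4,7,8]

Hence C_0 ≅ Z^9, C_1 ≅ Z^27, C_2 ≅ Z^18.

The boundary map ∂_1: C_1 → C_0 maps an edge to its endpoints' difference, ∂[p,q] = q − p. For instance
  ∂[2,7] = [7] − [2].
The 9×27 boundary matrix has rank 8 and Smith normal form diag(1,1,1,1,1,1,1,1).

∂_2: C_2 → C_1 sends each 2-simplex [p,q,r] to [q,r] − [p,r] + [p,q]. For instance
  ∂[0,1,5] = [1,5] − [0,5] + [0,1],
  ∂[0,4,8] = [4,8] − [0,8] + [0,4].
As a 27×18 matrix over Z this has rank 18, with invariant factors (1,1,1,1,1,1,1,1,1,1,1,1,1,1,1,1,1,2).

Reading off H_k = ker ∂_k / im ∂_{k+1}:

  H_0: rank C_0 − rank ∂_1 = 9 − 8 = 1, and the invariant factors of ∂_1 are all 1, so H_0 = Z.
  H_1: rank ker ∂_1 − rank ∂_2 = (27 − 8) − 18 = 1, and ∂_2 has invariant factor 2 > 1, so H_1 = Z ⊕ Z/2.
  H_2: rank ker ∂_2 − rank ∂_3 = (18 − 18) − 0 = 0, and there is no ∂_3, so H_2 = 0.

(K is a triangulation of the Klein bottle.)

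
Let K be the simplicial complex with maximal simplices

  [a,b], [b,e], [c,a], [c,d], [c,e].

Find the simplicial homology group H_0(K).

Fix the vertex order a < b < c < d < e and write every simplex with vertices in increasing order. Then dim K = 1 and the simplices of K are:

  0-simplices (5): a, b, c, d, e
  1-simplices (5): ab, ac, be, cd, ce

giving chain groups C_0 ≅ Z^5, C_1 ≅ Z^5.

∂_1: C_1 → C_0 maps an edge to its endpoints' difference, ∂[p,q] = q − p. For instance
  ∂ab = b − a.
As a 5×5 matrix over Z this has rank 4, with invariant factors (1,1,1,1).

Reading off H_k = ker ∂_k / im ∂_{k+1}:

  H_0: rank C_0 − rank ∂_1 = 5 − 4 = 1, and the invariant factors of ∂_1 are all 1, so H_0 = Z.

H_0 = Z.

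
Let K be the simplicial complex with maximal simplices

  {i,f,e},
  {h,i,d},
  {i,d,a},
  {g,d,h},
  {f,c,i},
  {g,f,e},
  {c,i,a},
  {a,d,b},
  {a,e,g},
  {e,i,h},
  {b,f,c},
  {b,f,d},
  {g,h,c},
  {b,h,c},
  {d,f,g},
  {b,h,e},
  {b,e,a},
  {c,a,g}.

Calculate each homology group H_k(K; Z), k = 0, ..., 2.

H_0 ≅ Z,  H_1 ≅ Z^2,  H_2 ≅ Z.

We work with the vertex ordering a < b < c < d < e < f < g < h < i. The simplices of K, each written with vertices in increasing order, are:

  0-simplices (9): a, b, c, d, e, f, g, h, i
  1-simplices (27): ab, ac, ad, ae, ag, ai, bc, bd, be, bf, bh, cf, cg, ch, ci, df, dg, dh, di, ef, eg, eh, ei, fg, fi, gh, hi
  2-simplices (18): abd, abe, acg, aci, adi, aeg, bcf, bch, bdf, beh, cfi, cgh, dfg, dgh, dhi, efg, efi, ehi

giving chain groups C_0 ≅ Z^9, C_1 ≅ Z^27, C_2 ≅ Z^18.

∂_1: C_1 → C_0 is given by ∂[p,q] = [q] − [p]. For instance
  ∂fi = i − f.
The resulting 9×27 matrix has rank 8, and its Smith normal form has invariant factors (1,1,1,1,1,1,1,1).

The boundary map ∂_2: C_2 → C_1 acts by ∂[p,q,r] = [q,r] − [p,r] + [p,q]. For instance
  ∂ehi = hi − ei + eh,
  ∂dfg = fg − dg + df.
This gives a 27×18 integer matrix of rank 17; reducing to Smith normal form yields diagonal entries (1,1,1,1,1,1,1,1,1,1,1,1,1,1,1,1,1).

Now H_k = ker ∂_k / im ∂_{k+1}, so:

  H_0: rank C_0 − rank ∂_1 = 9 − 8 = 1, and the invariant factors of ∂_1 are all 1, so H_0 = Z.
  H_1: rank ker ∂_1 − rank ∂_2 = (27 − 8) − 17 = 2, and the invariant factors of ∂_2 are all 1, so H_1 = Z^2.
  H_2: rank ker ∂_2 − rank ∂_3 = (18 − 17) − 0 = 1, and there is no ∂_3, so H_2 = Z.

(K is a triangulation of the torus T^2.)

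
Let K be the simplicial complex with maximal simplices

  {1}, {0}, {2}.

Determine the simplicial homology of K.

H_0 ≅ Z^3.

K has 3 vertices.
rank ∂_0 = 0, rank ∂_1 = 0 ⇒ b_0 = 3 − 0 − 0 = 3. So H_0 = Z^3.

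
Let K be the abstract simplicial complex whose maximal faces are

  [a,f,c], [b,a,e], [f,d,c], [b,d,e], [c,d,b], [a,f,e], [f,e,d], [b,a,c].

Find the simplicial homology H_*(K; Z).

H_0 = Z,  H_1 = 0,  H_2 = Z.

We work with the vertex ordering a < b < c < d < e < f. The simplices of K, each written with vertices in increasing order, are:

  0-simplices (6): a, b, c, d, e, f
  1-simplices (12): ab, ac, ae, af, bc, bd, be, cd, cf, de, df, ef
  2-simplices (8): abc, abe, acf, aef, bcd, bde, cdf, def

giving chain groups C_0 ≅ Z^6, C_1 ≅ Z^12, C_2 ≅ Z^8.

The boundary map ∂_1: C_1 → C_0 sends each edge [p,q] (with p < q) to q − p. For instance
  ∂cd = d − c.
This gives a 6×12 integer matrix of rank 5; reducing to Smith normal form yields diagonal entries (1,1,1,1,1).

Boundary ∂_2: C_2 → C_1 acts by ∂[p,q,r] = [q,r] − [p,r] + [p,q]. For instance
  ∂abc = bc − ac + ab,
  ∂aef = ef − af + ae.
As a 12×8 matrix over Z this has rank 7, with invariant factors (1,1,1,1,1,1,1).

Computing H_k = (kernel of ∂_k) / (image of ∂_{k+1}):

  H_0: rank C_0 − rank ∂_1 = 6 − 5 = 1, and the invariant factors of ∂_1 are all 1, so H_0 = Z.
  H_1: rank ker ∂_1 − rank ∂_2 = (12 − 5) − 7 = 0, and the invariant factors of ∂_2 are all 1, so H_1 = 0.
  H_2: rank ker ∂_2 − rank ∂_3 = (8 − 7) − 0 = 1, and there is no ∂_3, so H_2 = Z.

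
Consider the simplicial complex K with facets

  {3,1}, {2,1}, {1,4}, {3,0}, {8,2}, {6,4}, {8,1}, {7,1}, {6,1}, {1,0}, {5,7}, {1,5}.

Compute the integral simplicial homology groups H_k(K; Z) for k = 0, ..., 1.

H_0 = Z,  H_1 = Z^4.

Order the vertices as 0 < 1 < 2 < 3 < 4 < 5 < 6 < 7 < 8. Listing each simplex with vertices in this order, K has dimension 1 with simplices:

  0-simplices (9): [0], [1], [2], [3], [4], [5], [6], [7], [8]
  1-simplices (12): [0,1], [0,3], [1,2], [1,3], [1,4], [1,5], [1,6], [1,7], [1,8], [2,8], [4,6], [5,7]

Hence C_0 ≅ Z^9, C_1 ≅ Z^12.

∂_1: C_1 → C_0 is given by ∂[p,q] = [q] − [p].
The resulting 9×12 matrix has rank 8, and its Smith normal form has invariant factors (1,1,1,1,1,1,1,1).

Reading off H_k = ker ∂_k / im ∂_{k+1}:

  H_0: rank C_0 − rank ∂_1 = 9 − 8 = 1, and the invariant factors of ∂_1 are all 1, so H_0 ≅ Z.
  H_1: rank ker ∂_1 − rank ∂_2 = (12 − 8) − 0 = 4, and there is no ∂_2, so H_1 ≅ Z^4.

As a check, the Euler characteristic is 9 − 12 = -3, which agrees with 1 − 4 = -3.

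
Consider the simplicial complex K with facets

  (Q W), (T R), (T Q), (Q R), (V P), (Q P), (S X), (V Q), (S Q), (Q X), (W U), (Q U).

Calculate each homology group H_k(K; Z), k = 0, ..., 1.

We work with the vertex ordering P < Q < R < S < T < U < V < W < X. The simplices of K, each written with vertices in increasing order, are:

  0-simplices (9): P, Q, R, S, T, U, V, W, X
  1-simplices (12): PQ, PV, QR, QS, QT, QU, QV, QW, QX, RT, SX, UW

so the chain groups are C_0 ≅ Z^9, C_1 ≅ Z^12.

The boundary map ∂_1: C_1 → C_0 is given by ∂[p,q] = [q] − [p]. For instance
  ∂QV = V − Q.
The resulting 9×12 matrix has rank 8, and its Smith normal form has invariant factors (1,1,1,1,1,1,1,1).

Now H_k = ker ∂_k / im ∂_{k+1}, so:

  H_0: rank C_0 − rank ∂_1 = 9 − 8 = 1, and the invariant factors of ∂_1 are all 1, so H_0 ≅ Z.
  H_1: rank ker ∂_1 − rank ∂_2 = (12 − 8) − 0 = 4, and there is no ∂_2, so H_1 ≅ Z^4.

(K is a triangulation of a wedge of 4 circles.)

H_0 ≅ Z,  H_1 ≅ Z^4.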